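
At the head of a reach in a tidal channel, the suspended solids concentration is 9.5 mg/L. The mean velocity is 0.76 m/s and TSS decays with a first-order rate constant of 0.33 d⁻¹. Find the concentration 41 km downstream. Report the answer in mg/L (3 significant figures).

Travel time t = 41 km / 0.76 m/s = 4.1e+04/0.76 = 5.395e+04 s = 0.6244 d.
First-order decay: C = 9.5·exp(−0.33·0.6244) = 9.5·0.8138 = 7.731 mg/L.

7.73 mg/L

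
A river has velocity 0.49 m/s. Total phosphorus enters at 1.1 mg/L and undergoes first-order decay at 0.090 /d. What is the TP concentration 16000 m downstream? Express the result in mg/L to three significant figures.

Travel time t = 16000 m / 0.49 m/s = 1.6e+04/0.49 = 3.265e+04 s = 0.3779 d.
First-order decay: C = 1.1·exp(−0.090·0.3779) = 1.1·0.9666 = 1.063 mg/L.

1.06 mg/L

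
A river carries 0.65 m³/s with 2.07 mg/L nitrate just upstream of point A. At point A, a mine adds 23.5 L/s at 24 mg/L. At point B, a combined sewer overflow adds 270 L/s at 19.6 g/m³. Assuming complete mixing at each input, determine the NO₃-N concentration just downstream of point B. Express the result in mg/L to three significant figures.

7.63 mg/L

23.5 L/s = 0.0235 m³/s.
After input A: C = (0.65·2.07 + 0.0235·24) / 0.6735 = 2.835 mg/L.
270 L/s = 0.27 m³/s.
After input B: C = (0.6735·2.835 + 0.27·19.6) / 0.9435 = 7.633 mg/L.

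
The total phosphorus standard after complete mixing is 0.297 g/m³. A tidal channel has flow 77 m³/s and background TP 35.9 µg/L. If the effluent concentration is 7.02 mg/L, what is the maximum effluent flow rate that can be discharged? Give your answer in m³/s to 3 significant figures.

2.99 m³/s

35.9 µg/L = 0.0359 mg/L.
Mass balance at complete mixing: C_std·(Q_w + Q_r) = Q_w·C_e + Q_r·C_b.
Rearranging, Q_w = Q_r·(C_std − C_b)/(C_e − C_std) = 77·(0.297 − 0.0359) / (7.02 − 0.297) = 2.99 m³/s.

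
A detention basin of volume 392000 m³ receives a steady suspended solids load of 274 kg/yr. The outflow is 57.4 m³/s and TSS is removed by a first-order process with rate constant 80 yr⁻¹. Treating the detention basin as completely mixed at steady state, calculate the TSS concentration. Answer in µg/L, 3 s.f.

0.149 µg/L

Outflow Q = 57.4 m³/s × 3.156e+07 s/yr = 1.811e+09 m³/yr.
Steady-state CSTR mass balance: W = Q·C + k·V·C, so C = W/(Q + kV).
Q + kV = 1.811e+09 + 80·392000 = 1.843e+09 m³/yr.
C = 274/1.843e+09 = 1.487e-07 kg/m³ = 0.0001487 mg/L = 0.1487 µg/L.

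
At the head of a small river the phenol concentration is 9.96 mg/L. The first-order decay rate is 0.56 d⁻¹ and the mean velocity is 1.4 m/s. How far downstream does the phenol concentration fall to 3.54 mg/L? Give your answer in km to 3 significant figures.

223 km

From C = C₀·e^(−kt), t = ln(C₀/C)/k = ln(9.96/3.54)/0.56 = 1.034/0.56 = 1.847 d.
Distance = v·t = 1.4 m/s × 1.596e+05 s = 2.234e+05 m = 223.4 km.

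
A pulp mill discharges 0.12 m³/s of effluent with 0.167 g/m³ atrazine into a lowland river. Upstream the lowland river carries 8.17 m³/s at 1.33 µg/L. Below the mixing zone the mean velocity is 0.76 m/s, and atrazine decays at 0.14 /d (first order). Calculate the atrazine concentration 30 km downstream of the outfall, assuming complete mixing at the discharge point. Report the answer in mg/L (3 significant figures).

1.33 µg/L = 0.00133 mg/L.
After complete mixing, C₀ = (0.12·0.167 + 8.17·0.00133) / 8.29 = 0.003728 mg/L.
Travel time t = 3e+04 m / 0.76 m/s = 3.947e+04 s = 0.4569 d.
C = 0.003728·exp(−0.14·0.4569) = 0.003728·0.938 = 0.003497 mg/L.

0.00350 mg/L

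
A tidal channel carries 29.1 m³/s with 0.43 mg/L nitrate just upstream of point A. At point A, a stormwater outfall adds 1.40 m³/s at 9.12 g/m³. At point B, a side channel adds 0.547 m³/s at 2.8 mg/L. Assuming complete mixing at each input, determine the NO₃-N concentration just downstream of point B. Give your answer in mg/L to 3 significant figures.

After input A: C = (29.1·0.43 + 1.4·9.12) / 30.5 = 0.8289 mg/L.
After input B: C = (30.5·0.8289 + 0.547·2.8) / 31.05 = 0.8636 mg/L.

0.864 mg/L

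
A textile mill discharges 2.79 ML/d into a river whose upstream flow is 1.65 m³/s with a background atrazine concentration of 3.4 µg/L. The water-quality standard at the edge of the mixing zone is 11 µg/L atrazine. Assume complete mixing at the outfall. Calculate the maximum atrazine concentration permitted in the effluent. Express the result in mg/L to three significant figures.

2.79 ML/d = 0.03229 m³/s.
3.4 µg/L = 0.0034 mg/L.
11 µg/L = 0.011 mg/L.
Mass balance: 0.011·1.682 = 0.03229·Cₑ + 1.65·0.0034.
Cₑ = (0.01851 − 0.00561) / 0.03229 = 0.3993 mg/L.

0.399 mg/L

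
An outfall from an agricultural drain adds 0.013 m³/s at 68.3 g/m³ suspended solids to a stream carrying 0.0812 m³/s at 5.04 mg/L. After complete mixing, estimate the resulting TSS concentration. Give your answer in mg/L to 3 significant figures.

13.8 mg/L

Flow-weighted mixing gives C = (0.013·68.3 + 0.0812·5.04) / (0.013 + 0.0812) = 1.297/0.0942 = 13.77 mg/L.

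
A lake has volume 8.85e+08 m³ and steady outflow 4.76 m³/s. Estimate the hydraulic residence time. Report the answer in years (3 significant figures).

5.89 yr

Q = 4.76 m³/s × 3.156e+07 s/yr = 1.502e+08 m³/yr.
Hydraulic residence time τ = V/Q = 8.85e+08/1.502e+08 = 5.892 yr.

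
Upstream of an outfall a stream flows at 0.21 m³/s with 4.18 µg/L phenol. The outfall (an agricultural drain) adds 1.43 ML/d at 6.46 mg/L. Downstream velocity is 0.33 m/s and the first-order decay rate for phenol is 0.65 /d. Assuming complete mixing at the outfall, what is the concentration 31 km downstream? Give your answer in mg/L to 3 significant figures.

1.43 ML/d = 0.01655 m³/s.
4.18 µg/L = 0.00418 mg/L.
After complete mixing, C₀ = (0.01655·6.46 + 0.21·0.00418) / 0.2266 = 0.4758 mg/L.
Travel time t = 3.1e+04 m / 0.33 m/s = 9.394e+04 s = 1.087 d.
C = 0.4758·exp(−0.65·1.087) = 0.4758·0.4933 = 0.2347 mg/L.

0.235 mg/L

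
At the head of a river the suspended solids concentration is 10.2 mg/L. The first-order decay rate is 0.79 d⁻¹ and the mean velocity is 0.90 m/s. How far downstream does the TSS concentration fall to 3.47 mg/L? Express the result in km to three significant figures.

From C = C₀·e^(−kt), t = ln(C₀/C)/k = ln(10.2/3.47)/0.79 = 1.078/0.79 = 1.365 d.
Distance = v·t = 0.90 m/s × 1.179e+05 s = 1.061e+05 m = 106.1 km.

106 km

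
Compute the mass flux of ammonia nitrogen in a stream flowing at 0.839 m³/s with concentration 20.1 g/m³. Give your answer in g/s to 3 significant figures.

Mass flux = Q·C = 0.839 m³/s × 20.1 g/m³ = 16.86 g/s.

16.9 g/s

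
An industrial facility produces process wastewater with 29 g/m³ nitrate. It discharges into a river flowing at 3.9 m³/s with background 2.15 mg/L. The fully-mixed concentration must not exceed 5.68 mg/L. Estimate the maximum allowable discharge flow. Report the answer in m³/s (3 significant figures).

Mass balance at complete mixing: C_std·(Q_w + Q_r) = Q_w·C_e + Q_r·C_b.
Rearranging, Q_w = Q_r·(C_std − C_b)/(C_e − C_std) = 3.9·(5.68 − 2.15) / (29 − 5.68) = 0.5904 m³/s.

0.590 m³/s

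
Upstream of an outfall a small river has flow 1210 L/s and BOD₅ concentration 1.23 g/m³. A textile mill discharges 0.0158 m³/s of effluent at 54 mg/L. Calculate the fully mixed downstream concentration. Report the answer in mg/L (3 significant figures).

1210 L/s = 1.21 m³/s.
Flow-weighted mixing gives C = (0.0158·54 + 1.21·1.23) / (0.0158 + 1.21) = 2.341/1.226 = 1.91 mg/L.

1.91 mg/L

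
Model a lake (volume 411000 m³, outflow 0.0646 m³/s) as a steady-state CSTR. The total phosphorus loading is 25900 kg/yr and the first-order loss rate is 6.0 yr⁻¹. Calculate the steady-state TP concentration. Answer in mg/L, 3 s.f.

Outflow Q = 0.0646 m³/s × 3.156e+07 s/yr = 2.039e+06 m³/yr.
Steady-state CSTR mass balance: W = Q·C + k·V·C, so C = W/(Q + kV).
Q + kV = 2.039e+06 + 6.0·411000 = 4.505e+06 m³/yr.
C = 25900/4.505e+06 = 0.00575 kg/m³ = 5.75 mg/L.

5.75 mg/L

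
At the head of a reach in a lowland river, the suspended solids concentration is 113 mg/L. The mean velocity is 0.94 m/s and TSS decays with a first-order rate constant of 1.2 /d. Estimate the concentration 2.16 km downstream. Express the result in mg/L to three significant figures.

Travel time t = 2.16 km / 0.94 m/s = 2160/0.94 = 2298 s = 0.0266 d.
First-order decay: C = 113·exp(−1.2·0.0266) = 113·0.9686 = 109.5 mg/L.

109 mg/L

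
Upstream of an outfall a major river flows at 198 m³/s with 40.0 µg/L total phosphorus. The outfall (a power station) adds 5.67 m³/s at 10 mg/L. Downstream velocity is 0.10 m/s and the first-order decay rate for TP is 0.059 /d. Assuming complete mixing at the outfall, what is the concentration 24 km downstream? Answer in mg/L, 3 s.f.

40.0 µg/L = 0.04 mg/L.
After complete mixing, C₀ = (5.67·10 + 198·0.04) / 203.7 = 0.3173 mg/L.
Travel time t = 2.4e+04 m / 0.10 m/s = 2.4e+05 s = 2.778 d.
C = 0.3173·exp(−0.059·2.778) = 0.3173·0.8488 = 0.2693 mg/L.

0.269 mg/L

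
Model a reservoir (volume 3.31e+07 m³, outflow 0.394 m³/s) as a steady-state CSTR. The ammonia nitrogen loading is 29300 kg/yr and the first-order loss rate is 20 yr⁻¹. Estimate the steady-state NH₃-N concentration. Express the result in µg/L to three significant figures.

43.4 µg/L

Outflow Q = 0.394 m³/s × 3.156e+07 s/yr = 1.243e+07 m³/yr.
Steady-state CSTR mass balance: W = Q·C + k·V·C, so C = W/(Q + kV).
Q + kV = 1.243e+07 + 20·3.31e+07 = 6.744e+08 m³/yr.
C = 29300/6.744e+08 = 4.344e-05 kg/m³ = 0.04344 mg/L = 43.44 µg/L.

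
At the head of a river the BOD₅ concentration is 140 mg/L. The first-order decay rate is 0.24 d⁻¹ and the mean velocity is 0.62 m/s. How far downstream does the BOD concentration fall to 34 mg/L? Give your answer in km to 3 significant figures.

From C = C₀·e^(−kt), t = ln(C₀/C)/k = ln(140/34)/0.24 = 1.415/0.24 = 5.897 d.
Distance = v·t = 0.62 m/s × 5.095e+05 s = 3.159e+05 m = 315.9 km.

316 km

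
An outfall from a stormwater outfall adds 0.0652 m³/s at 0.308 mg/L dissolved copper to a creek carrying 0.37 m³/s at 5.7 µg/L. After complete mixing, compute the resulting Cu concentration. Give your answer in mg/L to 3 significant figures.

5.7 µg/L = 0.0057 mg/L.
Flow-weighted mixing gives C = (0.0652·0.308 + 0.37·0.0057) / (0.0652 + 0.37) = 0.02219/0.4352 = 0.05099 mg/L.

0.0510 mg/L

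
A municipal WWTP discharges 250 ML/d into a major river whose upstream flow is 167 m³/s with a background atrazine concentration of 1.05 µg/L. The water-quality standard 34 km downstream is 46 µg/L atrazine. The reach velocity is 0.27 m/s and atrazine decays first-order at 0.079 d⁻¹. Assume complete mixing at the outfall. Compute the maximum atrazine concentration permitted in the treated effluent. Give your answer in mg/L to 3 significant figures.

2.97 mg/L

250 ML/d = 2.894 m³/s.
1.05 µg/L = 0.00105 mg/L.
46 µg/L = 0.046 mg/L.
Travel time to the compliance point: t = 3.4e+04/0.27 = 1.259e+05 s = 1.457 d; decay factor exp(−0.079·1.457) = 0.8912.
So the concentration just after mixing may be at most 0.046/0.8912 = 0.05161 mg/L.
Mass balance: 0.05161·169.9 = 2.894·Cₑ + 167·0.00105.
Cₑ = (8.769 − 0.1754) / 2.894 = 2.97 mg/L.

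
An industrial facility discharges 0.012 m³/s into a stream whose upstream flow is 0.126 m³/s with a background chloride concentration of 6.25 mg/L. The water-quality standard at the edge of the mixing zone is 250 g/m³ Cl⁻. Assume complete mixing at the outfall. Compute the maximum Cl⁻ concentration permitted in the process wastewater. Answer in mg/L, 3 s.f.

2810 mg/L

Mass balance: 250·0.138 = 0.012·Cₑ + 0.126·6.25.
Cₑ = (34.5 − 0.7875) / 0.012 = 2809 mg/L.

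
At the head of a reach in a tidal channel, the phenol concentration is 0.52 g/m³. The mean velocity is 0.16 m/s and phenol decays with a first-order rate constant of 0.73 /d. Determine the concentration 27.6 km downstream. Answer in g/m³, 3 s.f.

0.121 g/m³

Travel time t = 27.6 km / 0.16 m/s = 2.76e+04/0.16 = 1.725e+05 s = 1.997 d.
First-order decay: C = 0.52·exp(−0.73·1.997) = 0.52·0.2328 = 0.1211 g/m³.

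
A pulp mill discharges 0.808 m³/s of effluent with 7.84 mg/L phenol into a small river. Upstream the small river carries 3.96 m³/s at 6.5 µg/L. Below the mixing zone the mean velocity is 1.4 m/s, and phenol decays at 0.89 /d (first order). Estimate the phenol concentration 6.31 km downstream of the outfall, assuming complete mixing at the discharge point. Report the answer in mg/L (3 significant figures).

6.5 µg/L = 0.0065 mg/L.
After complete mixing, C₀ = (0.808·7.84 + 3.96·0.0065) / 4.768 = 1.334 mg/L.
Travel time t = 6310 m / 1.4 m/s = 4507 s = 0.05217 d.
C = 1.334·exp(−0.89·0.05217) = 1.334·0.9546 = 1.273 mg/L.

1.27 mg/L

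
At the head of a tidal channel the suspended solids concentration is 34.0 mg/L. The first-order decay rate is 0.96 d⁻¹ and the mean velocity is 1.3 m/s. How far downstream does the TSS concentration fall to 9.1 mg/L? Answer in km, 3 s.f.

154 km

From C = C₀·e^(−kt), t = ln(C₀/C)/k = ln(34.0/9.1)/0.96 = 1.318/0.96 = 1.373 d.
Distance = v·t = 1.3 m/s × 1.186e+05 s = 1.542e+05 m = 154.2 km.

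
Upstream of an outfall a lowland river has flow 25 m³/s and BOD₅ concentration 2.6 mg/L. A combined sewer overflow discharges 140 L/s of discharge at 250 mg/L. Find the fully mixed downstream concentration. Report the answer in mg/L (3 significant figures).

140 L/s = 0.14 m³/s.
Flow-weighted mixing gives C = (0.14·250 + 25·2.6) / (0.14 + 25) = 100/25.14 = 3.978 mg/L.

3.98 mg/L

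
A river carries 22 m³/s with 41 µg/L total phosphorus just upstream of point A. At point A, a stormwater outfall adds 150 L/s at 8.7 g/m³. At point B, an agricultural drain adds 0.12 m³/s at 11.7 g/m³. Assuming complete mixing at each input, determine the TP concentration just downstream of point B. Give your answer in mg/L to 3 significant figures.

0.162 mg/L

41 µg/L = 0.041 mg/L.
150 L/s = 0.15 m³/s.
After input A: C = (22·0.041 + 0.15·8.7) / 22.15 = 0.09964 mg/L.
After input B: C = (22.15·0.09964 + 0.12·11.7) / 22.27 = 0.1621 mg/L.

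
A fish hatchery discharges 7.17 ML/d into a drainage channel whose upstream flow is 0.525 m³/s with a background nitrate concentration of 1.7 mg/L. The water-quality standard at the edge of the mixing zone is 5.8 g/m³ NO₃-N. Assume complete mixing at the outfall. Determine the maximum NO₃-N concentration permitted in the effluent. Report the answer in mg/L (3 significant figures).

7.17 ML/d = 0.08299 m³/s.
Mass balance: 5.8·0.608 = 0.08299·Cₑ + 0.525·1.7.
Cₑ = (3.526 − 0.8925) / 0.08299 = 31.74 mg/L.

31.7 mg/L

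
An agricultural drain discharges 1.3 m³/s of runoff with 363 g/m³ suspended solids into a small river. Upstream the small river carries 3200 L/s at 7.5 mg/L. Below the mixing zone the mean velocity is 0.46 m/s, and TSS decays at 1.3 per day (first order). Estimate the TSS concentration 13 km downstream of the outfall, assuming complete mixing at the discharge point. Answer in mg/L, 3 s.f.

3200 L/s = 3.2 m³/s.
After complete mixing, C₀ = (1.3·363 + 3.2·7.5) / 4.5 = 110.2 mg/L.
Travel time t = 1.3e+04 m / 0.46 m/s = 2.826e+04 s = 0.3271 d.
C = 110.2·exp(−1.3·0.3271) = 110.2·0.6536 = 72.03 mg/L.

72.0 mg/L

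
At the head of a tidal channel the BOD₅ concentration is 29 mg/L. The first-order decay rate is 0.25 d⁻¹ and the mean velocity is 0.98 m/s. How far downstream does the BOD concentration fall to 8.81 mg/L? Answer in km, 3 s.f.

404 km

From C = C₀·e^(−kt), t = ln(C₀/C)/k = ln(29/8.81)/0.25 = 1.191/0.25 = 4.766 d.
Distance = v·t = 0.98 m/s × 4.118e+05 s = 4.035e+05 m = 403.5 km.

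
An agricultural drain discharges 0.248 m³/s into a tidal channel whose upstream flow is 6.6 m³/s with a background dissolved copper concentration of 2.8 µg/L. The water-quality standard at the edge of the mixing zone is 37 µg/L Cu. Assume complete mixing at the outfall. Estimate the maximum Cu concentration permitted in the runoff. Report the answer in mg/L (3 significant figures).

0.947 mg/L

2.8 µg/L = 0.0028 mg/L.
37 µg/L = 0.037 mg/L.
Mass balance: 0.037·6.848 = 0.248·Cₑ + 6.6·0.0028.
Cₑ = (0.2534 − 0.01848) / 0.248 = 0.9472 mg/L.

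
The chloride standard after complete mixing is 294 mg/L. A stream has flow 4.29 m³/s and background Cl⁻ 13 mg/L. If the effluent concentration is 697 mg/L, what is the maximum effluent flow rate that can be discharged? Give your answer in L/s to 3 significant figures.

2990 L/s

Mass balance at complete mixing: C_std·(Q_w + Q_r) = Q_w·C_e + Q_r·C_b.
Rearranging, Q_w = Q_r·(C_std − C_b)/(C_e − C_std) = 4.29·(294 − 13) / (697 − 294) = 2.991 m³/s.
= 2991 L/s.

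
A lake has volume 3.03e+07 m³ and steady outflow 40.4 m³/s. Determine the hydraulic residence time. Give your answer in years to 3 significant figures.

0.0238 yr

Q = 40.4 m³/s × 3.156e+07 s/yr = 1.275e+09 m³/yr.
Hydraulic residence time τ = V/Q = 3.03e+07/1.275e+09 = 0.02377 yr.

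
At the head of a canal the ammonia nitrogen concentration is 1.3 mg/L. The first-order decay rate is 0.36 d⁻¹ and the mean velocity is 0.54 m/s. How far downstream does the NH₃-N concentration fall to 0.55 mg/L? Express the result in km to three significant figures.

111 km

From C = C₀·e^(−kt), t = ln(C₀/C)/k = ln(1.3/0.55)/0.36 = 0.8602/0.36 = 2.389 d.
Distance = v·t = 0.54 m/s × 2.064e+05 s = 1.115e+05 m = 111.5 km.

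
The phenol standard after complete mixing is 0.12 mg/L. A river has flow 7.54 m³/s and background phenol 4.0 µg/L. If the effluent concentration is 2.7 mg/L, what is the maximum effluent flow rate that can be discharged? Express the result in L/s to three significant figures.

339 L/s

4.0 µg/L = 0.004 mg/L.
Mass balance at complete mixing: C_std·(Q_w + Q_r) = Q_w·C_e + Q_r·C_b.
Rearranging, Q_w = Q_r·(C_std − C_b)/(C_e − C_std) = 7.54·(0.12 − 0.004) / (2.7 − 0.12) = 0.339 m³/s.
= 339 L/s.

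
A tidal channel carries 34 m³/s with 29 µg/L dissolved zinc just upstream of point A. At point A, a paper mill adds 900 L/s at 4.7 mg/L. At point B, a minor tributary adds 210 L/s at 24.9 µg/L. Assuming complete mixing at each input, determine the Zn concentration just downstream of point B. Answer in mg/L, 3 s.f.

0.149 mg/L

29 µg/L = 0.029 mg/L.
900 L/s = 0.9 m³/s.
After input A: C = (34·0.029 + 0.9·4.7) / 34.9 = 0.1495 mg/L.
210 L/s = 0.21 m³/s.
24.9 µg/L = 0.0249 mg/L.
After input B: C = (34.9·0.1495 + 0.21·0.0249) / 35.11 = 0.1487 mg/L.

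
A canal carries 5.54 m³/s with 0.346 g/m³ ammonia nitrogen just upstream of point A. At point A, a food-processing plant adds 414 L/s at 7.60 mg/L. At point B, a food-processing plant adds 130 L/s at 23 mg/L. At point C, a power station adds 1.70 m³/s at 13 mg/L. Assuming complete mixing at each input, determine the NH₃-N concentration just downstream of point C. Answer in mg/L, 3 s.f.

3.87 mg/L

414 L/s = 0.414 m³/s.
After input A: C = (5.54·0.346 + 0.414·7.6) / 5.954 = 0.8504 mg/L.
130 L/s = 0.13 m³/s.
After input B: C = (5.954·0.8504 + 0.13·23) / 6.084 = 1.324 mg/L.
After input C: C = (6.084·1.324 + 1.7·13) / 7.784 = 3.874 mg/L.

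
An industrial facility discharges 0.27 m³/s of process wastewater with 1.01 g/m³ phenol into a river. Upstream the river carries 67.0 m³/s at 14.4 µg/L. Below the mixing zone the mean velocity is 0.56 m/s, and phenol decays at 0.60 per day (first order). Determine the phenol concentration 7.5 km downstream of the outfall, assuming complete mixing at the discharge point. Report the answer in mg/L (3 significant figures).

0.0168 mg/L

14.4 µg/L = 0.0144 mg/L.
After complete mixing, C₀ = (0.27·1.01 + 67·0.0144) / 67.27 = 0.0184 mg/L.
Travel time t = 7500 m / 0.56 m/s = 1.339e+04 s = 0.155 d.
C = 0.0184·exp(−0.60·0.155) = 0.0184·0.9112 = 0.01676 mg/L.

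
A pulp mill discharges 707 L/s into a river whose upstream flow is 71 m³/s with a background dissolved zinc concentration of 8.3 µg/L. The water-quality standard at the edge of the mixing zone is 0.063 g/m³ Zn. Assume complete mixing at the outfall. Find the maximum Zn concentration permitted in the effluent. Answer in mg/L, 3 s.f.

707 L/s = 0.707 m³/s.
8.3 µg/L = 0.0083 mg/L.
Mass balance: 0.063·71.71 = 0.707·Cₑ + 71·0.0083.
Cₑ = (4.518 − 0.5893) / 0.707 = 5.556 mg/L.

5.56 mg/L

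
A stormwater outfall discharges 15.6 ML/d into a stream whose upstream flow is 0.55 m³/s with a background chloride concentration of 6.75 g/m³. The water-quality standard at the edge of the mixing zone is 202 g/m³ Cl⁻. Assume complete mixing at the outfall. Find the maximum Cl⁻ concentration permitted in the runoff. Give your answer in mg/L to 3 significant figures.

15.6 ML/d = 0.1806 m³/s.
Mass balance: 202·0.7306 = 0.1806·Cₑ + 0.55·6.75.
Cₑ = (147.6 − 3.713) / 0.1806 = 796.8 mg/L.

797 mg/L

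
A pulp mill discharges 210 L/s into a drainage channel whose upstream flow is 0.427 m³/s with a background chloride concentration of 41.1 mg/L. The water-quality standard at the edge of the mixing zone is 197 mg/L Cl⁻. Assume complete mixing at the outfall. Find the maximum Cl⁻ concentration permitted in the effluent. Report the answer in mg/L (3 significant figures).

514 mg/L

210 L/s = 0.21 m³/s.
Mass balance: 197·0.637 = 0.21·Cₑ + 0.427·41.1.
Cₑ = (125.5 − 17.55) / 0.21 = 514 mg/L.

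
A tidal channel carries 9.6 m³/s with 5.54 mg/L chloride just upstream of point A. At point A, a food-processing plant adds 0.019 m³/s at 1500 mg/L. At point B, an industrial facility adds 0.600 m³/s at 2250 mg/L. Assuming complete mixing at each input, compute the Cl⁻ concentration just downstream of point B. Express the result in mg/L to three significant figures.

140 mg/L

After input A: C = (9.6·5.54 + 0.019·1500) / 9.619 = 8.492 mg/L.
After input B: C = (9.619·8.492 + 0.6·2250) / 10.22 = 140.1 mg/L.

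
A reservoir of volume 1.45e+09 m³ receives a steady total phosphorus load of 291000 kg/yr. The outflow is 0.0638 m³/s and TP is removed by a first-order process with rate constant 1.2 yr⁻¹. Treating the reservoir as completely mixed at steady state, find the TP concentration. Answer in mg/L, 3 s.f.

Outflow Q = 0.0638 m³/s × 3.156e+07 s/yr = 2.013e+06 m³/yr.
Steady-state CSTR mass balance: W = Q·C + k·V·C, so C = W/(Q + kV).
Q + kV = 2.013e+06 + 1.2·1.45e+09 = 1.742e+09 m³/yr.
C = 291000/1.742e+09 = 0.000167 kg/m³ = 0.167 mg/L.

0.167 mg/L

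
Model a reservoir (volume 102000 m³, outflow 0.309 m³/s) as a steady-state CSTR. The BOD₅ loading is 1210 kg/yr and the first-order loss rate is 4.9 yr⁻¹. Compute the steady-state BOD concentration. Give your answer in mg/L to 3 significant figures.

0.118 mg/L

Outflow Q = 0.309 m³/s × 3.156e+07 s/yr = 9.751e+06 m³/yr.
Steady-state CSTR mass balance: W = Q·C + k·V·C, so C = W/(Q + kV).
Q + kV = 9.751e+06 + 4.9·102000 = 1.025e+07 m³/yr.
C = 1210/1.025e+07 = 0.000118 kg/m³ = 0.118 mg/L.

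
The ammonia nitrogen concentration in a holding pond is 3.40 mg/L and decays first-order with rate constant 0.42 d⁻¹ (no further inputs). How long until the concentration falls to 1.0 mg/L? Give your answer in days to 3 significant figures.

t = ln(C₀/C)/k = ln(3.40/1.0)/0.42 = 1.224/0.42 = 2.914 d.

2.91 d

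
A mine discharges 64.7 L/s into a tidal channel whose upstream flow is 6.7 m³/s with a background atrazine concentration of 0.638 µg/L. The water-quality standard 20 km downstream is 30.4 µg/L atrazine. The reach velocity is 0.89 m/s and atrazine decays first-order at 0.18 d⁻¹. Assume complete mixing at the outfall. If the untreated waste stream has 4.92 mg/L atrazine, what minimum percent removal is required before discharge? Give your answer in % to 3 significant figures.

64.7 L/s = 0.0647 m³/s.
0.638 µg/L = 0.000638 mg/L.
30.4 µg/L = 0.0304 mg/L.
Travel time to the compliance point: t = 2e+04/0.89 = 2.247e+04 s = 0.2601 d; decay factor exp(−0.18·0.2601) = 0.9543.
So the concentration just after mixing may be at most 0.0304/0.9543 = 0.03186 mg/L.
Mass balance: 0.03186·6.765 = 0.0647·Cₑ + 6.7·0.000638.
Cₑ = (0.2155 − 0.004275) / 0.0647 = 3.265 mg/L.
Required removal = 1 − 3.265/4.92 = 33.64 %.

33.6 %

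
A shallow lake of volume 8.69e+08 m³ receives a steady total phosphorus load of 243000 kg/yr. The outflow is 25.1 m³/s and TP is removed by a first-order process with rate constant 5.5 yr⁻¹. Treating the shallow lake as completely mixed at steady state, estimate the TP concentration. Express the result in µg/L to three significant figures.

43.6 µg/L

Outflow Q = 25.1 m³/s × 3.156e+07 s/yr = 7.921e+08 m³/yr.
Steady-state CSTR mass balance: W = Q·C + k·V·C, so C = W/(Q + kV).
Q + kV = 7.921e+08 + 5.5·8.69e+08 = 5.572e+09 m³/yr.
C = 243000/5.572e+09 = 4.361e-05 kg/m³ = 0.04361 mg/L = 43.61 µg/L.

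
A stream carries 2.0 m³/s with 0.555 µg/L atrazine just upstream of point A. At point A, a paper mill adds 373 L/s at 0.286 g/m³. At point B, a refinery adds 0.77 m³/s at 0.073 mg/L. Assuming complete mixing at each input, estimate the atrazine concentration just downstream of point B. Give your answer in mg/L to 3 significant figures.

0.555 µg/L = 0.000555 mg/L.
373 L/s = 0.373 m³/s.
After input A: C = (2·0.000555 + 0.373·0.286) / 2.373 = 0.04542 mg/L.
After input B: C = (2.373·0.04542 + 0.77·0.073) / 3.143 = 0.05218 mg/L.

0.0522 mg/L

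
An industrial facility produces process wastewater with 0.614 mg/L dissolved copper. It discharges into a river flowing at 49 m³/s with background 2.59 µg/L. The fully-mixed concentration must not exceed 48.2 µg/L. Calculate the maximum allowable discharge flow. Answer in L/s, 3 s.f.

2.59 µg/L = 0.00259 mg/L.
48.2 µg/L = 0.0482 mg/L.
Mass balance at complete mixing: C_std·(Q_w + Q_r) = Q_w·C_e + Q_r·C_b.
Rearranging, Q_w = Q_r·(C_std − C_b)/(C_e − C_std) = 49·(0.0482 − 0.00259) / (0.614 − 0.0482) = 3.95 m³/s.
= 3950 L/s.

3950 L/s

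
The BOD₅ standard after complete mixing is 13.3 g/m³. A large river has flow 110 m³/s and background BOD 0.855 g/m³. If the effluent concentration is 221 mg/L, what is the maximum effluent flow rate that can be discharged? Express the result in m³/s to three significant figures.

Mass balance at complete mixing: C_std·(Q_w + Q_r) = Q_w·C_e + Q_r·C_b.
Rearranging, Q_w = Q_r·(C_std − C_b)/(C_e − C_std) = 110·(13.3 − 0.855) / (221 − 13.3) = 6.591 m³/s.

6.59 m³/s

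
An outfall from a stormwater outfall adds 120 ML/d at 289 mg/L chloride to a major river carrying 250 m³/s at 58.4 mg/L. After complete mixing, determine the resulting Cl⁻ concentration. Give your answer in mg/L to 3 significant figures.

59.7 mg/L

120 ML/d = 1.389 m³/s.
Flow-weighted mixing gives C = (1.389·289 + 250·58.4) / (1.389 + 250) = 1.5e+04/251.4 = 59.67 mg/L.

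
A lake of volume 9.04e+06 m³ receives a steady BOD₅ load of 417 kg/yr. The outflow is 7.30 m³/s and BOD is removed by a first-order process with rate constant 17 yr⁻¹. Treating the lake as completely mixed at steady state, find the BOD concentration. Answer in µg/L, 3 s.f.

Outflow Q = 7.30 m³/s × 3.156e+07 s/yr = 2.304e+08 m³/yr.
Steady-state CSTR mass balance: W = Q·C + k·V·C, so C = W/(Q + kV).
Q + kV = 2.304e+08 + 17·9.04e+06 = 3.841e+08 m³/yr.
C = 417/3.841e+08 = 1.086e-06 kg/m³ = 0.001086 mg/L = 1.086 µg/L.

1.09 µg/L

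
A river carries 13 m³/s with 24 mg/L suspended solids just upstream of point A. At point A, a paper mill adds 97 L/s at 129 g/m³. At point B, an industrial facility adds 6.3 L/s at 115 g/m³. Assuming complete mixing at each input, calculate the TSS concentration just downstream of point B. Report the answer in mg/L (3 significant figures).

97 L/s = 0.097 m³/s.
After input A: C = (13·24 + 0.097·129) / 13.1 = 24.78 mg/L.
6.3 L/s = 0.0063 m³/s.
After input B: C = (13.1·24.78 + 0.0063·115) / 13.1 = 24.82 mg/L.

24.8 mg/L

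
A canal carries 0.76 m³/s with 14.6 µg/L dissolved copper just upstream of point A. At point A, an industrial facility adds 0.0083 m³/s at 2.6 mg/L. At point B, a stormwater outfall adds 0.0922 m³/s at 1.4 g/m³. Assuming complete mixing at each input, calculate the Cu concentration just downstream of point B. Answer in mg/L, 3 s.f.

14.6 µg/L = 0.0146 mg/L.
After input A: C = (0.76·0.0146 + 0.0083·2.6) / 0.7683 = 0.04253 mg/L.
After input B: C = (0.7683·0.04253 + 0.0922·1.4) / 0.8605 = 0.188 mg/L.

0.188 mg/L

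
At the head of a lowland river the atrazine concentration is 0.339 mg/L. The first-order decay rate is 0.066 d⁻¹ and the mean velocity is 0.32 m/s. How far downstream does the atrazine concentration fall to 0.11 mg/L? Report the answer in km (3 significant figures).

From C = C₀·e^(−kt), t = ln(C₀/C)/k = ln(0.339/0.11)/0.066 = 1.126/0.066 = 17.05 d.
Distance = v·t = 0.32 m/s × 1.473e+06 s = 4.715e+05 m = 471.5 km.

471 km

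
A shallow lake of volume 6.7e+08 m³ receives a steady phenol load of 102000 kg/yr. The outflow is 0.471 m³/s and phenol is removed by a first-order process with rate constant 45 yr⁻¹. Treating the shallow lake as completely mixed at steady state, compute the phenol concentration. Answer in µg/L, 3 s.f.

Outflow Q = 0.471 m³/s × 3.156e+07 s/yr = 1.486e+07 m³/yr.
Steady-state CSTR mass balance: W = Q·C + k·V·C, so C = W/(Q + kV).
Q + kV = 1.486e+07 + 45·6.7e+08 = 3.016e+10 m³/yr.
C = 102000/3.016e+10 = 3.381e-06 kg/m³ = 0.003381 mg/L = 3.381 µg/L.

3.38 µg/L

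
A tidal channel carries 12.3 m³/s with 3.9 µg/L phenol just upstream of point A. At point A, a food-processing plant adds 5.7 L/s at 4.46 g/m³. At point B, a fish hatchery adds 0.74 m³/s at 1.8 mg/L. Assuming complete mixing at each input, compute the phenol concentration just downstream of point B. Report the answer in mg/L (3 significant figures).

3.9 µg/L = 0.0039 mg/L.
5.7 L/s = 0.0057 m³/s.
After input A: C = (12.3·0.0039 + 0.0057·4.46) / 12.31 = 0.005964 mg/L.
After input B: C = (12.31·0.005964 + 0.74·1.8) / 13.05 = 0.1077 mg/L.

0.108 mg/L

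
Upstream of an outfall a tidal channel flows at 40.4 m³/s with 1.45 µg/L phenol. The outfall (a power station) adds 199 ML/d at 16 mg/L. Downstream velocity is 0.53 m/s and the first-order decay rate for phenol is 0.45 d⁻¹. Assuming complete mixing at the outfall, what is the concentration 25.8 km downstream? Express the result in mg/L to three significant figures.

199 ML/d = 2.303 m³/s.
1.45 µg/L = 0.00145 mg/L.
After complete mixing, C₀ = (2.303·16 + 40.4·0.00145) / 42.7 = 0.8643 mg/L.
Travel time t = 2.58e+04 m / 0.53 m/s = 4.868e+04 s = 0.5634 d.
C = 0.8643·exp(−0.45·0.5634) = 0.8643·0.7761 = 0.6708 mg/L.

0.671 mg/L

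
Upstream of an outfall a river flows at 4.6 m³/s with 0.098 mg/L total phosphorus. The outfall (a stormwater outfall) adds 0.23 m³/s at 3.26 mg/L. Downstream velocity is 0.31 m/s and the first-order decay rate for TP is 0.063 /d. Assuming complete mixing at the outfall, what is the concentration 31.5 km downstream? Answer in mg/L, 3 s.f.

After complete mixing, C₀ = (0.23·3.26 + 4.6·0.098) / 4.83 = 0.2486 mg/L.
Travel time t = 3.15e+04 m / 0.31 m/s = 1.016e+05 s = 1.176 d.
C = 0.2486·exp(−0.063·1.176) = 0.2486·0.9286 = 0.2308 mg/L.

0.231 mg/L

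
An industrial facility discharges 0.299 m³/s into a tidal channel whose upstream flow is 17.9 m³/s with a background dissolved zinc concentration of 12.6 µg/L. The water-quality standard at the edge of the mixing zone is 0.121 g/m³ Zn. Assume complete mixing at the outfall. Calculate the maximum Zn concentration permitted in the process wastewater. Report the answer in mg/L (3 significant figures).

6.61 mg/L

12.6 µg/L = 0.0126 mg/L.
Mass balance: 0.121·18.2 = 0.299·Cₑ + 17.9·0.0126.
Cₑ = (2.202 − 0.2255) / 0.299 = 6.61 mg/L.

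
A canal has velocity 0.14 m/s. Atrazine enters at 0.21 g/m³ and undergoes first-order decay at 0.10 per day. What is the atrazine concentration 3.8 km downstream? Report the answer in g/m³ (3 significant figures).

Travel time t = 3.8 km / 0.14 m/s = 3800/0.14 = 2.714e+04 s = 0.3142 d.
First-order decay: C = 0.21·exp(−0.10·0.3142) = 0.21·0.9691 = 0.2035 g/m³.

0.204 g/m³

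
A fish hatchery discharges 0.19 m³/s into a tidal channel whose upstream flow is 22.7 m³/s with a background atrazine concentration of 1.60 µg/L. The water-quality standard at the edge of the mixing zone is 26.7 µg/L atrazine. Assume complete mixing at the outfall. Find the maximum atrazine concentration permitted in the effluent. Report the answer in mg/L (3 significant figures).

1.60 µg/L = 0.0016 mg/L.
26.7 µg/L = 0.0267 mg/L.
Mass balance: 0.0267·22.89 = 0.19·Cₑ + 22.7·0.0016.
Cₑ = (0.6112 − 0.03632) / 0.19 = 3.025 mg/L.

3.03 mg/L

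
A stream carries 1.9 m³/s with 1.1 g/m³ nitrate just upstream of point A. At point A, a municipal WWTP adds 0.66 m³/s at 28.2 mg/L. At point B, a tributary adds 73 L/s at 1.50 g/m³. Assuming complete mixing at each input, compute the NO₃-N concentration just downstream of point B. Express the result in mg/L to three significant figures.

7.90 mg/L

After input A: C = (1.9·1.1 + 0.66·28.2) / 2.56 = 8.087 mg/L.
73 L/s = 0.073 m³/s.
After input B: C = (2.56·8.087 + 0.073·1.5) / 2.633 = 7.904 mg/L.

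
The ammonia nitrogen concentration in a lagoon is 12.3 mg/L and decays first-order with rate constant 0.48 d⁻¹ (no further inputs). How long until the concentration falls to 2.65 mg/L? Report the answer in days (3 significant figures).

t = ln(C₀/C)/k = ln(12.3/2.65)/0.48 = 1.535/0.48 = 3.198 d.

3.20 d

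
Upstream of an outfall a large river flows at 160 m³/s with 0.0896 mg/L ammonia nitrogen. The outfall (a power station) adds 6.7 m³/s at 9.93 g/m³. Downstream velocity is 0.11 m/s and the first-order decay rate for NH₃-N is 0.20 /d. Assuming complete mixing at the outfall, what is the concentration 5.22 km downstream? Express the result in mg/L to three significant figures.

0.435 mg/L

After complete mixing, C₀ = (6.7·9.93 + 160·0.0896) / 166.7 = 0.4851 mg/L.
Travel time t = 5220 m / 0.11 m/s = 4.745e+04 s = 0.5492 d.
C = 0.4851·exp(−0.20·0.5492) = 0.4851·0.896 = 0.4346 mg/L.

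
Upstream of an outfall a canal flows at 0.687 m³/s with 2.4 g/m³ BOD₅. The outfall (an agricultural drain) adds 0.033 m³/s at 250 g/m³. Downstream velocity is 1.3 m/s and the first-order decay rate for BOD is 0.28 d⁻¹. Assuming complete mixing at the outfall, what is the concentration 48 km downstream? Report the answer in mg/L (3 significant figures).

12.2 mg/L

After complete mixing, C₀ = (0.033·250 + 0.687·2.4) / 0.72 = 13.75 mg/L.
Travel time t = 4.8e+04 m / 1.3 m/s = 3.692e+04 s = 0.4274 d.
C = 13.75·exp(−0.28·0.4274) = 13.75·0.8872 = 12.2 mg/L.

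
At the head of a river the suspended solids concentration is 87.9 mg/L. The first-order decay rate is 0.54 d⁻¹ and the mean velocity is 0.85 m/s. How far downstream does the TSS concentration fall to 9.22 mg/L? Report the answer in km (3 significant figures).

307 km

From C = C₀·e^(−kt), t = ln(C₀/C)/k = ln(87.9/9.22)/0.54 = 2.255/0.54 = 4.176 d.
Distance = v·t = 0.85 m/s × 3.608e+05 s = 3.067e+05 m = 306.7 km.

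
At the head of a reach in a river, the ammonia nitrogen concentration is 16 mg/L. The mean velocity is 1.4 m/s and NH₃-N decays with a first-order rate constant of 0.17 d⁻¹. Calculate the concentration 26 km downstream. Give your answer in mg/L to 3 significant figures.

15.4 mg/L

Travel time t = 26 km / 1.4 m/s = 2.6e+04/1.4 = 1.857e+04 s = 0.2149 d.
First-order decay: C = 16·exp(−0.17·0.2149) = 16·0.9641 = 15.43 mg/L.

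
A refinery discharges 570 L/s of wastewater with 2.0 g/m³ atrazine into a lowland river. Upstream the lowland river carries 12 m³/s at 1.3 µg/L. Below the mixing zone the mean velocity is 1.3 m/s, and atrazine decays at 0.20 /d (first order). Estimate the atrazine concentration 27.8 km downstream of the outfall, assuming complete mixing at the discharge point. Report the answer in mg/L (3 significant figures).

570 L/s = 0.57 m³/s.
1.3 µg/L = 0.0013 mg/L.
After complete mixing, C₀ = (0.57·2 + 12·0.0013) / 12.57 = 0.09193 mg/L.
Travel time t = 2.78e+04 m / 1.3 m/s = 2.138e+04 s = 0.2475 d.
C = 0.09193·exp(−0.20·0.2475) = 0.09193·0.9517 = 0.08749 mg/L.

0.0875 mg/L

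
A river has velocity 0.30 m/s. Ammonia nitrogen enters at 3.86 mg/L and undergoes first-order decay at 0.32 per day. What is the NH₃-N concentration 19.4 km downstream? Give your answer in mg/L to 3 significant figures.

Travel time t = 19.4 km / 0.30 m/s = 1.94e+04/0.30 = 6.467e+04 s = 0.7485 d.
First-order decay: C = 3.86·exp(−0.32·0.7485) = 3.86·0.787 = 3.038 mg/L.

3.04 mg/L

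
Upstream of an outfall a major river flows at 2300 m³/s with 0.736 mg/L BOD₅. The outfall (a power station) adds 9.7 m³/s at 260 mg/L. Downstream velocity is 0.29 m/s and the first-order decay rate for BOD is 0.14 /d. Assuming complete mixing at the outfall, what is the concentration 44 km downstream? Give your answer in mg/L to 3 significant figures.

After complete mixing, C₀ = (9.7·260 + 2300·0.736) / 2310 = 1.825 mg/L.
Travel time t = 4.4e+04 m / 0.29 m/s = 1.517e+05 s = 1.756 d.
C = 1.825·exp(−0.14·1.756) = 1.825·0.782 = 1.427 mg/L.

1.43 mg/L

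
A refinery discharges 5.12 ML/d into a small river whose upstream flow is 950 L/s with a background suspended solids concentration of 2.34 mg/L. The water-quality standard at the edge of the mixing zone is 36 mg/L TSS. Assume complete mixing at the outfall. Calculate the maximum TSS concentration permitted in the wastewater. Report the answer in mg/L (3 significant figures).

576 mg/L

5.12 ML/d = 0.05926 m³/s.
950 L/s = 0.95 m³/s.
Mass balance: 36·1.009 = 0.05926·Cₑ + 0.95·2.34.
Cₑ = (36.33 − 2.223) / 0.05926 = 575.6 mg/L.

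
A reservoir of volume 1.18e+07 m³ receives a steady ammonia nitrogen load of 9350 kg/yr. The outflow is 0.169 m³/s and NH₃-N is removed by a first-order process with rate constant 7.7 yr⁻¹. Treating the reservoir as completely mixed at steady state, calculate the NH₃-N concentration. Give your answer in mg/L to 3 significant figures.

Outflow Q = 0.169 m³/s × 3.156e+07 s/yr = 5.333e+06 m³/yr.
Steady-state CSTR mass balance: W = Q·C + k·V·C, so C = W/(Q + kV).
Q + kV = 5.333e+06 + 7.7·1.18e+07 = 9.619e+07 m³/yr.
C = 9350/9.619e+07 = 9.72e-05 kg/m³ = 0.0972 mg/L.

0.0972 mg/L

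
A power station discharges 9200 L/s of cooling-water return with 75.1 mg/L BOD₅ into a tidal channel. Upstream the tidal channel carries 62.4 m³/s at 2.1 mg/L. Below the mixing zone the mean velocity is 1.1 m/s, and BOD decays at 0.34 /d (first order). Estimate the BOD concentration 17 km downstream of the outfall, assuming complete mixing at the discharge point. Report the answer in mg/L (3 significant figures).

9200 L/s = 9.2 m³/s.
After complete mixing, C₀ = (9.2·75.1 + 62.4·2.1) / 71.6 = 11.48 mg/L.
Travel time t = 1.7e+04 m / 1.1 m/s = 1.545e+04 s = 0.1789 d.
C = 11.48·exp(−0.34·0.1789) = 11.48·0.941 = 10.8 mg/L.

10.8 mg/L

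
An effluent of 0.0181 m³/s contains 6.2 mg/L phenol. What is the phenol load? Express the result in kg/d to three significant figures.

9.70 kg/d

Mass flux = Q·C = 0.0181 m³/s × 6.2 g/m³ = 0.1122 g/s.
= 0.1122 g/s × 86.4 = 9.696 kg/d.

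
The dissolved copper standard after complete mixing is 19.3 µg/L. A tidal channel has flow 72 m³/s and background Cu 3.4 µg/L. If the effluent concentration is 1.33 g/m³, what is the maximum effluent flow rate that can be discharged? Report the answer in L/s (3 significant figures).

3.4 µg/L = 0.0034 mg/L.
19.3 µg/L = 0.0193 mg/L.
Mass balance at complete mixing: C_std·(Q_w + Q_r) = Q_w·C_e + Q_r·C_b.
Rearranging, Q_w = Q_r·(C_std − C_b)/(C_e − C_std) = 72·(0.0193 − 0.0034) / (1.33 − 0.0193) = 0.8734 m³/s.
= 873.4 L/s.

873 L/s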